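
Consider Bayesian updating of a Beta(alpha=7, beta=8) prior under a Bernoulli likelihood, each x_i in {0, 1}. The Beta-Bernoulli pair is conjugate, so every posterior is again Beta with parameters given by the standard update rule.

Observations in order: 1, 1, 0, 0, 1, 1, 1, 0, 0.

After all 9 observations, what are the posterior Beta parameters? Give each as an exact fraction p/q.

obs 1: x=1 → posterior Beta(8, 8)
obs 2: x=1 → posterior Beta(9, 8)
obs 3: x=0 → posterior Beta(9, 9)
obs 4: x=0 → posterior Beta(9, 10)
obs 5: x=1 → posterior Beta(10, 10)
obs 6: x=1 → posterior Beta(11, 10)
obs 7: x=1 → posterior Beta(12, 10)
obs 8: x=0 → posterior Beta(12, 11)
obs 9: x=0 → posterior Beta(12, 12)

alpha=12, beta=12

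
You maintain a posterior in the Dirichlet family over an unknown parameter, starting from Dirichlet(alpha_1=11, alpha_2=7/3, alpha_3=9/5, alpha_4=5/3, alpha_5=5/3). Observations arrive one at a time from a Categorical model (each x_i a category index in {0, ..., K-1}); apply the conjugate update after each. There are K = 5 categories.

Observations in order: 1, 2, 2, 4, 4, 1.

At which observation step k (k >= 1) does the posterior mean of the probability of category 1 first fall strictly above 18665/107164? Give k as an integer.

obs 1: x=1 → posterior Dirichlet(11, 10/3, 9/5, 5/3, 5/3)
obs 2: x=2 → posterior Dirichlet(11, 10/3, 14/5, 5/3, 5/3)
obs 3: x=2 → posterior Dirichlet(11, 10/3, 19/5, 5/3, 5/3)
obs 4: x=4 → posterior Dirichlet(11, 10/3, 19/5, 5/3, 8/3)
obs 5: x=4 → posterior Dirichlet(11, 10/3, 19/5, 5/3, 11/3)
obs 6: x=1 → posterior Dirichlet(11, 13/3, 19/5, 5/3, 11/3)

k = 6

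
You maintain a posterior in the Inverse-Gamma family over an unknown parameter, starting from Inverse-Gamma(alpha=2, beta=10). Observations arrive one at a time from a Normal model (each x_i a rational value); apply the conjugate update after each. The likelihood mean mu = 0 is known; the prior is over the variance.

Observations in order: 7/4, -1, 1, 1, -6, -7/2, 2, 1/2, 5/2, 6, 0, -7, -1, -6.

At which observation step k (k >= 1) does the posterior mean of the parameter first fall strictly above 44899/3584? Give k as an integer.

obs 1: x=7/4 → posterior Inverse-Gamma(5/2, 369/32)
obs 2: x=-1 → posterior Inverse-Gamma(3, 385/32)
obs 3: x=1 → posterior Inverse-Gamma(7/2, 401/32)
obs 4: x=1 → posterior Inverse-Gamma(4, 417/32)
obs 5: x=-6 → posterior Inverse-Gamma(9/2, 993/32)
obs 6: x=-7/2 → posterior Inverse-Gamma(5, 1189/32)
obs 7: x=2 → posterior Inverse-Gamma(11/2, 1253/32)
obs 8: x=1/2 → posterior Inverse-Gamma(6, 1257/32)
obs 9: x=5/2 → posterior Inverse-Gamma(13/2, 1357/32)
obs 10: x=6 → posterior Inverse-Gamma(7, 1933/32)
obs 11: x=0 → posterior Inverse-Gamma(15/2, 1933/32)
obs 12: x=-7 → posterior Inverse-Gamma(8, 2717/32)
obs 13: x=-1 → posterior Inverse-Gamma(17/2, 2733/32)
obs 14: x=-6 → posterior Inverse-Gamma(9, 3309/32)

k = 14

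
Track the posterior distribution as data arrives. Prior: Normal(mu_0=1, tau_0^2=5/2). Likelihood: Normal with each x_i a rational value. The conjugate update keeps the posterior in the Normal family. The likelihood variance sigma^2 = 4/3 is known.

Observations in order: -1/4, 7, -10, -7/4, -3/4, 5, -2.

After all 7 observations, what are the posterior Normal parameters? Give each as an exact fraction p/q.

mu_0=-133/452, tau_0^2=20/113

obs 1: x=-1/4 → posterior Normal(17/92, 20/23)
obs 2: x=7 → posterior Normal(23/8, 10/19)
obs 3: x=-10 → posterior Normal(-163/212, 20/53)
obs 4: x=-7/4 → posterior Normal(-67/68, 5/17)
obs 5: x=-3/4 → posterior Normal(-313/332, 20/83)
obs 6: x=5 → posterior Normal(-13/392, 10/49)
obs 7: x=-2 → posterior Normal(-133/452, 20/113)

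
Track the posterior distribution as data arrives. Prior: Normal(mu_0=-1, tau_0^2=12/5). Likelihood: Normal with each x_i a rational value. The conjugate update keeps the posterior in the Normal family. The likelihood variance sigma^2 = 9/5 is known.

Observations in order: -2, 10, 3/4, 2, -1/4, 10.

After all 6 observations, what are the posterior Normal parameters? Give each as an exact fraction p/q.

obs 1: x=-2 → posterior Normal(-11/7, 36/35)
obs 2: x=10 → posterior Normal(29/11, 36/55)
obs 3: x=3/4 → posterior Normal(32/15, 12/25)
obs 4: x=2 → posterior Normal(40/19, 36/95)
obs 5: x=-1/4 → posterior Normal(39/23, 36/115)
obs 6: x=10 → posterior Normal(79/27, 4/15)

mu_0=79/27, tau_0^2=4/15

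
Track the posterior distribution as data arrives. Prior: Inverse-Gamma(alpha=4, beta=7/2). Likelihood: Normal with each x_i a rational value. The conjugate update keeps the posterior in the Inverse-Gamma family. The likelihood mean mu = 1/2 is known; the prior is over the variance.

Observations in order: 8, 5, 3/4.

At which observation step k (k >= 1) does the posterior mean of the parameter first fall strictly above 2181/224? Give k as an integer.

obs 1: x=8 → posterior Inverse-Gamma(9/2, 253/8)
obs 2: x=5 → posterior Inverse-Gamma(5, 167/4)
obs 3: x=3/4 → posterior Inverse-Gamma(11/2, 1337/32)

k = 2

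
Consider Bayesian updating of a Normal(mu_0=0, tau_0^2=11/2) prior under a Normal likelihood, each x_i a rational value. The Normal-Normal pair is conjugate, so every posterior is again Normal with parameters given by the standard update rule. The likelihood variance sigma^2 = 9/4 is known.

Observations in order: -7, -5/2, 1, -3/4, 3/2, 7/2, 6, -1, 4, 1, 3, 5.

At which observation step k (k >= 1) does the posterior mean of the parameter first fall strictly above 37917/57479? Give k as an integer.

obs 1: x=-7 → posterior Normal(-154/31, 99/62)
obs 2: x=-5/2 → posterior Normal(-209/53, 99/106)
obs 3: x=1 → posterior Normal(-187/75, 33/50)
obs 4: x=-3/4 → posterior Normal(-407/194, 99/194)
obs 5: x=3/2 → posterior Normal(-341/238, 99/238)
obs 6: x=7/2 → posterior Normal(-187/282, 33/94)
obs 7: x=6 → posterior Normal(77/326, 99/326)
obs 8: x=-1 → posterior Normal(33/370, 99/370)
obs 9: x=4 → posterior Normal(209/414, 11/46)
obs 10: x=1 → posterior Normal(253/458, 99/458)
obs 11: x=3 → posterior Normal(385/502, 99/502)
obs 12: x=5 → posterior Normal(605/546, 33/182)

k = 11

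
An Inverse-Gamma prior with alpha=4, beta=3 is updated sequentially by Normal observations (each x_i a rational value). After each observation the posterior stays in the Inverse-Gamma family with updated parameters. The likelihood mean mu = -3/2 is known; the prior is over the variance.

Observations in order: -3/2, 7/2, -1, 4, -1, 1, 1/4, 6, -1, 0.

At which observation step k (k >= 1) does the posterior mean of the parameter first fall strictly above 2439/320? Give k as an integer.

k = 8

obs 1: x=-3/2 → posterior Inverse-Gamma(9/2, 3)
obs 2: x=7/2 → posterior Inverse-Gamma(5, 31/2)
obs 3: x=-1 → posterior Inverse-Gamma(11/2, 125/8)
obs 4: x=4 → posterior Inverse-Gamma(6, 123/4)
obs 5: x=-1 → posterior Inverse-Gamma(13/2, 247/8)
obs 6: x=1 → posterior Inverse-Gamma(7, 34)
obs 7: x=1/4 → posterior Inverse-Gamma(15/2, 1137/32)
obs 8: x=6 → posterior Inverse-Gamma(8, 2037/32)
obs 9: x=-1 → posterior Inverse-Gamma(17/2, 2041/32)
obs 10: x=0 → posterior Inverse-Gamma(9, 2077/32)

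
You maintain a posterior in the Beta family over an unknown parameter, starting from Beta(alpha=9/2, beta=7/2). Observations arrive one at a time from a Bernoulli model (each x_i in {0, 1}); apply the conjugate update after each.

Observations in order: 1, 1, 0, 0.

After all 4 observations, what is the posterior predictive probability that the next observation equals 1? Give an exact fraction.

13/24

obs 1: x=1 → posterior Beta(11/2, 7/2)
obs 2: x=1 → posterior Beta(13/2, 7/2)
obs 3: x=0 → posterior Beta(13/2, 9/2)
obs 4: x=0 → posterior Beta(13/2, 11/2)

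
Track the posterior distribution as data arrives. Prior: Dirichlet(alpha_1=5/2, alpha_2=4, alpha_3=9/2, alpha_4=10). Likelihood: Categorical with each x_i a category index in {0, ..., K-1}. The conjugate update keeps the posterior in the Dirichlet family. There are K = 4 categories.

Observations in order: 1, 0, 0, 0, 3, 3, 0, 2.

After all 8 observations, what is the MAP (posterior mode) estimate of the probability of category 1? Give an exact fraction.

obs 1: x=1 → posterior Dirichlet(5/2, 5, 9/2, 10)
obs 2: x=0 → posterior Dirichlet(7/2, 5, 9/2, 10)
obs 3: x=0 → posterior Dirichlet(9/2, 5, 9/2, 10)
obs 4: x=0 → posterior Dirichlet(11/2, 5, 9/2, 10)
obs 5: x=3 → posterior Dirichlet(11/2, 5, 9/2, 11)
obs 6: x=3 → posterior Dirichlet(11/2, 5, 9/2, 12)
obs 7: x=0 → posterior Dirichlet(13/2, 5, 9/2, 12)
obs 8: x=2 → posterior Dirichlet(13/2, 5, 11/2, 12)

4/25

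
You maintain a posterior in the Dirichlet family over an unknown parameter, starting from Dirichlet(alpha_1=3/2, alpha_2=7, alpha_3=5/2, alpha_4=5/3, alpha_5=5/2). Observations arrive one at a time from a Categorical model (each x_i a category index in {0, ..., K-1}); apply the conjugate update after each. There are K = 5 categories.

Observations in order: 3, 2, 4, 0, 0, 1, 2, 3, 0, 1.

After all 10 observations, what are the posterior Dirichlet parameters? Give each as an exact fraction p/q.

alpha_1=9/2, alpha_2=9, alpha_3=9/2, alpha_4=11/3, alpha_5=7/2

obs 1: x=3 → posterior Dirichlet(3/2, 7, 5/2, 8/3, 5/2)
obs 2: x=2 → posterior Dirichlet(3/2, 7, 7/2, 8/3, 5/2)
obs 3: x=4 → posterior Dirichlet(3/2, 7, 7/2, 8/3, 7/2)
obs 4: x=0 → posterior Dirichlet(5/2, 7, 7/2, 8/3, 7/2)
obs 5: x=0 → posterior Dirichlet(7/2, 7, 7/2, 8/3, 7/2)
obs 6: x=1 → posterior Dirichlet(7/2, 8, 7/2, 8/3, 7/2)
obs 7: x=2 → posterior Dirichlet(7/2, 8, 9/2, 8/3, 7/2)
obs 8: x=3 → posterior Dirichlet(7/2, 8, 9/2, 11/3, 7/2)
obs 9: x=0 → posterior Dirichlet(9/2, 8, 9/2, 11/3, 7/2)
obs 10: x=1 → posterior Dirichlet(9/2, 9, 9/2, 11/3, 7/2)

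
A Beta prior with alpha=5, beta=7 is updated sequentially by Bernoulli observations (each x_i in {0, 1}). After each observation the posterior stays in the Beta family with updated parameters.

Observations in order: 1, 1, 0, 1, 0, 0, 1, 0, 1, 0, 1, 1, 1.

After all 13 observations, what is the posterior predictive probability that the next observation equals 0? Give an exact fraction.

obs 1: x=1 → posterior Beta(6, 7)
obs 2: x=1 → posterior Beta(7, 7)
obs 3: x=0 → posterior Beta(7, 8)
obs 4: x=1 → posterior Beta(8, 8)
obs 5: x=0 → posterior Beta(8, 9)
obs 6: x=0 → posterior Beta(8, 10)
obs 7: x=1 → posterior Beta(9, 10)
obs 8: x=0 → posterior Beta(9, 11)
obs 9: x=1 → posterior Beta(10, 11)
obs 10: x=0 → posterior Beta(10, 12)
obs 11: x=1 → posterior Beta(11, 12)
obs 12: x=1 → posterior Beta(12, 12)
obs 13: x=1 → posterior Beta(13, 12)

12/25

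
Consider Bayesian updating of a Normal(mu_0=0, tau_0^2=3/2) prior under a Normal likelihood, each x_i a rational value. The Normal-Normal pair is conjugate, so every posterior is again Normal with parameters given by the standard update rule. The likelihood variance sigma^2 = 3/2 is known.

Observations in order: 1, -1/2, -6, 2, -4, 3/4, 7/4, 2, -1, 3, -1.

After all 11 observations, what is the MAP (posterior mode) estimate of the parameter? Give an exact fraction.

-1/6

obs 1: x=1 → posterior Normal(1/2, 3/4)
obs 2: x=-1/2 → posterior Normal(1/6, 1/2)
obs 3: x=-6 → posterior Normal(-11/8, 3/8)
obs 4: x=2 → posterior Normal(-7/10, 3/10)
obs 5: x=-4 → posterior Normal(-5/4, 1/4)
obs 6: x=3/4 → posterior Normal(-27/28, 3/14)
obs 7: x=7/4 → posterior Normal(-5/8, 3/16)
obs 8: x=2 → posterior Normal(-1/3, 1/6)
obs 9: x=-1 → posterior Normal(-2/5, 3/20)
obs 10: x=3 → posterior Normal(-1/11, 3/22)
obs 11: x=-1 → posterior Normal(-1/6, 1/8)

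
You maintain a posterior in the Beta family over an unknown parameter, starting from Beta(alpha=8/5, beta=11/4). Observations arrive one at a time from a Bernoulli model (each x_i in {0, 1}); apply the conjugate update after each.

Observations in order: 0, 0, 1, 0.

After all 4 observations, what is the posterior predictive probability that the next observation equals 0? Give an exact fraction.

obs 1: x=0 → posterior Beta(8/5, 15/4)
obs 2: x=0 → posterior Beta(8/5, 19/4)
obs 3: x=1 → posterior Beta(13/5, 19/4)
obs 4: x=0 → posterior Beta(13/5, 23/4)

115/167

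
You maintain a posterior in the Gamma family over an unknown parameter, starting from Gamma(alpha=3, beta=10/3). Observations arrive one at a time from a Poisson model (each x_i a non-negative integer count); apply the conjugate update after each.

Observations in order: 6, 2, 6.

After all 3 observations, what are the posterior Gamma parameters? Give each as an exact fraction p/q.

alpha=17, beta=19/3

obs 1: x=6 → posterior Gamma(9, 13/3)
obs 2: x=2 → posterior Gamma(11, 16/3)
obs 3: x=6 → posterior Gamma(17, 19/3)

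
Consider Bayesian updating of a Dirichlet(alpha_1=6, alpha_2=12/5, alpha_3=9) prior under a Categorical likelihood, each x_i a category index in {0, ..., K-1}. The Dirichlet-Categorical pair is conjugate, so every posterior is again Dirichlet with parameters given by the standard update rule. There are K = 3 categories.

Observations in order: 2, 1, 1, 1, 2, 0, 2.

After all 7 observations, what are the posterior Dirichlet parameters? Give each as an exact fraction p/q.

alpha_1=7, alpha_2=27/5, alpha_3=12

obs 1: x=2 → posterior Dirichlet(6, 12/5, 10)
obs 2: x=1 → posterior Dirichlet(6, 17/5, 10)
obs 3: x=1 → posterior Dirichlet(6, 22/5, 10)
obs 4: x=1 → posterior Dirichlet(6, 27/5, 10)
obs 5: x=2 → posterior Dirichlet(6, 27/5, 11)
obs 6: x=0 → posterior Dirichlet(7, 27/5, 11)
obs 7: x=2 → posterior Dirichlet(7, 27/5, 12)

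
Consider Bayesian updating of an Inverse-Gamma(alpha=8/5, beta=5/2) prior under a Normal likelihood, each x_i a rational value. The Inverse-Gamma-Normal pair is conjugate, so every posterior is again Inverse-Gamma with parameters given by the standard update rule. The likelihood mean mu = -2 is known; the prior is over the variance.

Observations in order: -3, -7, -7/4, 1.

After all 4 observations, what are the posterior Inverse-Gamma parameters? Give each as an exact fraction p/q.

alpha=18/5, beta=641/32

obs 1: x=-3 → posterior Inverse-Gamma(21/10, 3)
obs 2: x=-7 → posterior Inverse-Gamma(13/5, 31/2)
obs 3: x=-7/4 → posterior Inverse-Gamma(31/10, 497/32)
obs 4: x=1 → posterior Inverse-Gamma(18/5, 641/32)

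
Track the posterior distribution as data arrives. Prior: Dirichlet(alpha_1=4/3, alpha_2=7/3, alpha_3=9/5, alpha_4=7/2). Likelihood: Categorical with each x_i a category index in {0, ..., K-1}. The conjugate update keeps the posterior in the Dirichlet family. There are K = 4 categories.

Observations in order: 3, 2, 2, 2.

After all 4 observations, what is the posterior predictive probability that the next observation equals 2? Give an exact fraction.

144/389

obs 1: x=3 → posterior Dirichlet(4/3, 7/3, 9/5, 9/2)
obs 2: x=2 → posterior Dirichlet(4/3, 7/3, 14/5, 9/2)
obs 3: x=2 → posterior Dirichlet(4/3, 7/3, 19/5, 9/2)
obs 4: x=2 → posterior Dirichlet(4/3, 7/3, 24/5, 9/2)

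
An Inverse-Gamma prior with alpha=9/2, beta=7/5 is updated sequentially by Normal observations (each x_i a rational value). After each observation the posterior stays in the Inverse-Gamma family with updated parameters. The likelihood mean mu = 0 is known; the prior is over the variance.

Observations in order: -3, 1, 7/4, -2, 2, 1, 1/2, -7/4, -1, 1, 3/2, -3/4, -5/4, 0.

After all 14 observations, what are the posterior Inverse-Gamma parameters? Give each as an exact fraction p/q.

alpha=23/2, beta=691/40

obs 1: x=-3 → posterior Inverse-Gamma(5, 59/10)
obs 2: x=1 → posterior Inverse-Gamma(11/2, 32/5)
obs 3: x=7/4 → posterior Inverse-Gamma(6, 1269/160)
obs 4: x=-2 → posterior Inverse-Gamma(13/2, 1589/160)
obs 5: x=2 → posterior Inverse-Gamma(7, 1909/160)
obs 6: x=1 → posterior Inverse-Gamma(15/2, 1989/160)
obs 7: x=1/2 → posterior Inverse-Gamma(8, 2009/160)
obs 8: x=-7/4 → posterior Inverse-Gamma(17/2, 1127/80)
obs 9: x=-1 → posterior Inverse-Gamma(9, 1167/80)
obs 10: x=1 → posterior Inverse-Gamma(19/2, 1207/80)
obs 11: x=3/2 → posterior Inverse-Gamma(10, 1297/80)
obs 12: x=-3/4 → posterior Inverse-Gamma(21/2, 2639/160)
obs 13: x=-5/4 → posterior Inverse-Gamma(11, 691/40)
obs 14: x=0 → posterior Inverse-Gamma(23/2, 691/40)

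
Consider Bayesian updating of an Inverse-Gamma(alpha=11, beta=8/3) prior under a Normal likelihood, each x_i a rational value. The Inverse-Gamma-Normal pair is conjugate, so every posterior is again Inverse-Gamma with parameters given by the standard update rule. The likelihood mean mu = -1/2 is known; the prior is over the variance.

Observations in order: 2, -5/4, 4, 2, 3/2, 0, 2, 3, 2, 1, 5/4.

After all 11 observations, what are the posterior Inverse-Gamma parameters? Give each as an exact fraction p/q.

alpha=33/2, beta=1751/48

obs 1: x=2 → posterior Inverse-Gamma(23/2, 139/24)
obs 2: x=-5/4 → posterior Inverse-Gamma(12, 583/96)
obs 3: x=4 → posterior Inverse-Gamma(25/2, 1555/96)
obs 4: x=2 → posterior Inverse-Gamma(13, 1855/96)
obs 5: x=3/2 → posterior Inverse-Gamma(27/2, 2047/96)
obs 6: x=0 → posterior Inverse-Gamma(14, 2059/96)
obs 7: x=2 → posterior Inverse-Gamma(29/2, 2359/96)
obs 8: x=3 → posterior Inverse-Gamma(15, 2947/96)
obs 9: x=2 → posterior Inverse-Gamma(31/2, 3247/96)
obs 10: x=1 → posterior Inverse-Gamma(16, 3355/96)
obs 11: x=5/4 → posterior Inverse-Gamma(33/2, 1751/48)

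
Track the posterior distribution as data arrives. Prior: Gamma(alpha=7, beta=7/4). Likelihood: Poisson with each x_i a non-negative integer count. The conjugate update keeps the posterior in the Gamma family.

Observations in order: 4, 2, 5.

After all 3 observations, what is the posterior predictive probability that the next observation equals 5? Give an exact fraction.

2807899794171079305754454931456/20880467999847912034355032910567

obs 1: x=4 → posterior Gamma(11, 11/4)
obs 2: x=2 → posterior Gamma(13, 15/4)
obs 3: x=5 → posterior Gamma(18, 19/4)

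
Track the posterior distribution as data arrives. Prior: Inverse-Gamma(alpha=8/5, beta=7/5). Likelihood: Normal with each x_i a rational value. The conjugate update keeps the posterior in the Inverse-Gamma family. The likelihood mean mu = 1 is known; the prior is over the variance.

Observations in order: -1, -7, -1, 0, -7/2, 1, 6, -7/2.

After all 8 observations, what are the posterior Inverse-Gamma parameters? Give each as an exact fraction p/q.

obs 1: x=-1 → posterior Inverse-Gamma(21/10, 17/5)
obs 2: x=-7 → posterior Inverse-Gamma(13/5, 177/5)
obs 3: x=-1 → posterior Inverse-Gamma(31/10, 187/5)
obs 4: x=0 → posterior Inverse-Gamma(18/5, 379/10)
obs 5: x=-7/2 → posterior Inverse-Gamma(41/10, 1921/40)
obs 6: x=1 → posterior Inverse-Gamma(23/5, 1921/40)
obs 7: x=6 → posterior Inverse-Gamma(51/10, 2421/40)
obs 8: x=-7/2 → posterior Inverse-Gamma(28/5, 1413/20)

alpha=28/5, beta=1413/20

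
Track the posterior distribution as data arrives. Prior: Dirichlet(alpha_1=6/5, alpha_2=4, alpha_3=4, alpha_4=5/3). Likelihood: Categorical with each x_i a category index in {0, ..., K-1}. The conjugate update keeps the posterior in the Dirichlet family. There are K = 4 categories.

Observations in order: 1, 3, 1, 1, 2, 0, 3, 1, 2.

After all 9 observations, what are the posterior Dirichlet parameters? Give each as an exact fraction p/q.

obs 1: x=1 → posterior Dirichlet(6/5, 5, 4, 5/3)
obs 2: x=3 → posterior Dirichlet(6/5, 5, 4, 8/3)
obs 3: x=1 → posterior Dirichlet(6/5, 6, 4, 8/3)
obs 4: x=1 → posterior Dirichlet(6/5, 7, 4, 8/3)
obs 5: x=2 → posterior Dirichlet(6/5, 7, 5, 8/3)
obs 6: x=0 → posterior Dirichlet(11/5, 7, 5, 8/3)
obs 7: x=3 → posterior Dirichlet(11/5, 7, 5, 11/3)
obs 8: x=1 → posterior Dirichlet(11/5, 8, 5, 11/3)
obs 9: x=2 → posterior Dirichlet(11/5, 8, 6, 11/3)

alpha_1=11/5, alpha_2=8, alpha_3=6, alpha_4=11/3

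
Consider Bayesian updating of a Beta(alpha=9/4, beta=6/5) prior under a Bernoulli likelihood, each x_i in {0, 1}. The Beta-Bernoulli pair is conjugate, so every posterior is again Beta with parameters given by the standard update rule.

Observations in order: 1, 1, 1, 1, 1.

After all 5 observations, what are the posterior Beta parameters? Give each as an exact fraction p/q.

alpha=29/4, beta=6/5

obs 1: x=1 → posterior Beta(13/4, 6/5)
obs 2: x=1 → posterior Beta(17/4, 6/5)
obs 3: x=1 → posterior Beta(21/4, 6/5)
obs 4: x=1 → posterior Beta(25/4, 6/5)
obs 5: x=1 → posterior Beta(29/4, 6/5)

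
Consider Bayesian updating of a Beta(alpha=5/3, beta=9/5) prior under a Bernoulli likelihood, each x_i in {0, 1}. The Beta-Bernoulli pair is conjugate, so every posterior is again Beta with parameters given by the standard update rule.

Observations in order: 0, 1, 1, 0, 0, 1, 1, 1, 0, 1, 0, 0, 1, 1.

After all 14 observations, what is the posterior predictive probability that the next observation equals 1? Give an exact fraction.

145/262

obs 1: x=0 → posterior Beta(5/3, 14/5)
obs 2: x=1 → posterior Beta(8/3, 14/5)
obs 3: x=1 → posterior Beta(11/3, 14/5)
obs 4: x=0 → posterior Beta(11/3, 19/5)
obs 5: x=0 → posterior Beta(11/3, 24/5)
obs 6: x=1 → posterior Beta(14/3, 24/5)
obs 7: x=1 → posterior Beta(17/3, 24/5)
obs 8: x=1 → posterior Beta(20/3, 24/5)
obs 9: x=0 → posterior Beta(20/3, 29/5)
obs 10: x=1 → posterior Beta(23/3, 29/5)
obs 11: x=0 → posterior Beta(23/3, 34/5)
obs 12: x=0 → posterior Beta(23/3, 39/5)
obs 13: x=1 → posterior Beta(26/3, 39/5)
obs 14: x=1 → posterior Beta(29/3, 39/5)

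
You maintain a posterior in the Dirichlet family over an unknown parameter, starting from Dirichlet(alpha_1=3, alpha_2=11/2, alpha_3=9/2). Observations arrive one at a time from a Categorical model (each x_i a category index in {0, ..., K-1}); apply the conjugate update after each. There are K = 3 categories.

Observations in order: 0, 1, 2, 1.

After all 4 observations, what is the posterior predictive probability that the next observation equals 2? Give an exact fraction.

obs 1: x=0 → posterior Dirichlet(4, 11/2, 9/2)
obs 2: x=1 → posterior Dirichlet(4, 13/2, 9/2)
obs 3: x=2 → posterior Dirichlet(4, 13/2, 11/2)
obs 4: x=1 → posterior Dirichlet(4, 15/2, 11/2)

11/34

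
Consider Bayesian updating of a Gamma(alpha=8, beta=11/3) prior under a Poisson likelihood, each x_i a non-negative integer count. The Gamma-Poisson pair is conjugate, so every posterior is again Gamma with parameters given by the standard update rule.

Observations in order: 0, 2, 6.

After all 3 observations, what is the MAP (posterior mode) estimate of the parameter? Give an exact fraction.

9/4

obs 1: x=0 → posterior Gamma(8, 14/3)
obs 2: x=2 → posterior Gamma(10, 17/3)
obs 3: x=6 → posterior Gamma(16, 20/3)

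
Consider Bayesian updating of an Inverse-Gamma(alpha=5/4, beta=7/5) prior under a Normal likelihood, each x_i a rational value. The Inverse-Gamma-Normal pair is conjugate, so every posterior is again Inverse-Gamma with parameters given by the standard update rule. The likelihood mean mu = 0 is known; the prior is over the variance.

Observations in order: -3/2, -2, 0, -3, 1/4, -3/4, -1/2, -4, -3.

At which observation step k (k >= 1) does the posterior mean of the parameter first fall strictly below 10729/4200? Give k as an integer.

k = 7

obs 1: x=-3/2 → posterior Inverse-Gamma(7/4, 101/40)
obs 2: x=-2 → posterior Inverse-Gamma(9/4, 181/40)
obs 3: x=0 → posterior Inverse-Gamma(11/4, 181/40)
obs 4: x=-3 → posterior Inverse-Gamma(13/4, 361/40)
obs 5: x=1/4 → posterior Inverse-Gamma(15/4, 1449/160)
obs 6: x=-3/4 → posterior Inverse-Gamma(17/4, 747/80)
obs 7: x=-1/2 → posterior Inverse-Gamma(19/4, 757/80)
obs 8: x=-4 → posterior Inverse-Gamma(21/4, 1397/80)
obs 9: x=-3 → posterior Inverse-Gamma(23/4, 1757/80)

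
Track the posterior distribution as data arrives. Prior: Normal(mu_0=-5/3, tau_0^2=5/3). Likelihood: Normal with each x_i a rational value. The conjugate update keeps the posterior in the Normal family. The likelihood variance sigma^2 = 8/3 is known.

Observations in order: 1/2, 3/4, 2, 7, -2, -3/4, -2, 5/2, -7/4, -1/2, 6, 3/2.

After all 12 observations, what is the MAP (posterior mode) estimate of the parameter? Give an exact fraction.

obs 1: x=1/2 → posterior Normal(-5/6, 40/39)
obs 2: x=3/4 → posterior Normal(-85/216, 20/27)
obs 3: x=2 → posterior Normal(35/276, 40/69)
obs 4: x=7 → posterior Normal(65/48, 10/21)
obs 5: x=-2 → posterior Normal(335/396, 40/99)
obs 6: x=-3/4 → posterior Normal(145/228, 20/57)
obs 7: x=-2 → posterior Normal(85/258, 40/129)
obs 8: x=5/2 → posterior Normal(5/9, 5/18)
obs 9: x=-7/4 → posterior Normal(215/636, 40/159)
obs 10: x=-1/2 → posterior Normal(185/696, 20/87)
obs 11: x=6 → posterior Normal(545/756, 40/189)
obs 12: x=3/2 → posterior Normal(635/816, 10/51)

635/816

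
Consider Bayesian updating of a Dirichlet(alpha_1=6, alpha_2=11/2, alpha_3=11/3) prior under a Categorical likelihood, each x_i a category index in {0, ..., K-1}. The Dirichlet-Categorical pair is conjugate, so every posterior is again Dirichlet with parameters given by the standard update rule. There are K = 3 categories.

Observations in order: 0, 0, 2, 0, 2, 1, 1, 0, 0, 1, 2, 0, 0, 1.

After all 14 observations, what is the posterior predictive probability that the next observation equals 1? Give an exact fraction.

obs 1: x=0 → posterior Dirichlet(7, 11/2, 11/3)
obs 2: x=0 → posterior Dirichlet(8, 11/2, 11/3)
obs 3: x=2 → posterior Dirichlet(8, 11/2, 14/3)
obs 4: x=0 → posterior Dirichlet(9, 11/2, 14/3)
obs 5: x=2 → posterior Dirichlet(9, 11/2, 17/3)
obs 6: x=1 → posterior Dirichlet(9, 13/2, 17/3)
obs 7: x=1 → posterior Dirichlet(9, 15/2, 17/3)
obs 8: x=0 → posterior Dirichlet(10, 15/2, 17/3)
obs 9: x=0 → posterior Dirichlet(11, 15/2, 17/3)
obs 10: x=1 → posterior Dirichlet(11, 17/2, 17/3)
obs 11: x=2 → posterior Dirichlet(11, 17/2, 20/3)
obs 12: x=0 → posterior Dirichlet(12, 17/2, 20/3)
obs 13: x=0 → posterior Dirichlet(13, 17/2, 20/3)
obs 14: x=1 → posterior Dirichlet(13, 19/2, 20/3)

57/175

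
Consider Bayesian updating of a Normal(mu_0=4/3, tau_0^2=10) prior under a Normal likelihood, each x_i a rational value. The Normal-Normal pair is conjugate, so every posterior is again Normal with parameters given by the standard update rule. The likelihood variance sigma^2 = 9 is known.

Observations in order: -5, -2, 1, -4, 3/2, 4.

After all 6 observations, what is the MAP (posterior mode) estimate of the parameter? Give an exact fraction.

obs 1: x=-5 → posterior Normal(-2, 90/19)
obs 2: x=-2 → posterior Normal(-2, 90/29)
obs 3: x=1 → posterior Normal(-16/13, 30/13)
obs 4: x=-4 → posterior Normal(-88/49, 90/49)
obs 5: x=3/2 → posterior Normal(-73/59, 90/59)
obs 6: x=4 → posterior Normal(-11/23, 30/23)

-11/23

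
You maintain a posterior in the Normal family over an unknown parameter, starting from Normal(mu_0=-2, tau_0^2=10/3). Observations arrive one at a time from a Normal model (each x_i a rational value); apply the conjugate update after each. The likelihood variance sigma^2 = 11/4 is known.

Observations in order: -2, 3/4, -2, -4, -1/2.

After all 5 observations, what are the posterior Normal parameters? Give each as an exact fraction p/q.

obs 1: x=-2 → posterior Normal(-2, 110/73)
obs 2: x=3/4 → posterior Normal(-116/113, 110/113)
obs 3: x=-2 → posterior Normal(-196/153, 110/153)
obs 4: x=-4 → posterior Normal(-356/193, 110/193)
obs 5: x=-1/2 → posterior Normal(-376/233, 110/233)

mu_0=-376/233, tau_0^2=110/233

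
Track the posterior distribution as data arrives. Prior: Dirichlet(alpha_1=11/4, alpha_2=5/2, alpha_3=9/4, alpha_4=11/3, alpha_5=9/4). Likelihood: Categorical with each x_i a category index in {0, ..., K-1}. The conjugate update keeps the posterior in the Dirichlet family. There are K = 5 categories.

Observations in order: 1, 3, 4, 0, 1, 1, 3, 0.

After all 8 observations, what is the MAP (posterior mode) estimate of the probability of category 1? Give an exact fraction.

54/197

obs 1: x=1 → posterior Dirichlet(11/4, 7/2, 9/4, 11/3, 9/4)
obs 2: x=3 → posterior Dirichlet(11/4, 7/2, 9/4, 14/3, 9/4)
obs 3: x=4 → posterior Dirichlet(11/4, 7/2, 9/4, 14/3, 13/4)
obs 4: x=0 → posterior Dirichlet(15/4, 7/2, 9/4, 14/3, 13/4)
obs 5: x=1 → posterior Dirichlet(15/4, 9/2, 9/4, 14/3, 13/4)
obs 6: x=1 → posterior Dirichlet(15/4, 11/2, 9/4, 14/3, 13/4)
obs 7: x=3 → posterior Dirichlet(15/4, 11/2, 9/4, 17/3, 13/4)
obs 8: x=0 → posterior Dirichlet(19/4, 11/2, 9/4, 17/3, 13/4)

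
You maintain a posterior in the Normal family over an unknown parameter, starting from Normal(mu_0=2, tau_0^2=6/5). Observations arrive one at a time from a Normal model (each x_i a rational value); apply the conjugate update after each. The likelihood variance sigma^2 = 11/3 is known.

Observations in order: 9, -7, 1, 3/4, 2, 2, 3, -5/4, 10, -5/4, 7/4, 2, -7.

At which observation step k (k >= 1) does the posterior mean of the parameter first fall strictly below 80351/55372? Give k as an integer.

obs 1: x=9 → posterior Normal(272/73, 66/73)
obs 2: x=-7 → posterior Normal(146/91, 66/91)
obs 3: x=1 → posterior Normal(164/109, 66/109)
obs 4: x=3/4 → posterior Normal(355/254, 66/127)
obs 5: x=2 → posterior Normal(427/290, 66/145)
obs 6: x=2 → posterior Normal(499/326, 66/163)
obs 7: x=3 → posterior Normal(607/362, 66/181)
obs 8: x=-5/4 → posterior Normal(281/199, 66/199)
obs 9: x=10 → posterior Normal(461/217, 66/217)
obs 10: x=-5/4 → posterior Normal(877/470, 66/235)
obs 11: x=7/4 → posterior Normal(470/253, 6/23)
obs 12: x=2 → posterior Normal(506/271, 66/271)
obs 13: x=-7 → posterior Normal(380/289, 66/289)

k = 4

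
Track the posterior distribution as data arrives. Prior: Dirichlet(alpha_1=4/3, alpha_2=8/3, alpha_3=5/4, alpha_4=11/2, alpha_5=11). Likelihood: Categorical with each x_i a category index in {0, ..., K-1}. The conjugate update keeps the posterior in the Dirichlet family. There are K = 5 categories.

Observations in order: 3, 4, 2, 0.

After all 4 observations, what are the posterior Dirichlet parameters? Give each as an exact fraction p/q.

alpha_1=7/3, alpha_2=8/3, alpha_3=9/4, alpha_4=13/2, alpha_5=12

obs 1: x=3 → posterior Dirichlet(4/3, 8/3, 5/4, 13/2, 11)
obs 2: x=4 → posterior Dirichlet(4/3, 8/3, 5/4, 13/2, 12)
obs 3: x=2 → posterior Dirichlet(4/3, 8/3, 9/4, 13/2, 12)
obs 4: x=0 → posterior Dirichlet(7/3, 8/3, 9/4, 13/2, 12)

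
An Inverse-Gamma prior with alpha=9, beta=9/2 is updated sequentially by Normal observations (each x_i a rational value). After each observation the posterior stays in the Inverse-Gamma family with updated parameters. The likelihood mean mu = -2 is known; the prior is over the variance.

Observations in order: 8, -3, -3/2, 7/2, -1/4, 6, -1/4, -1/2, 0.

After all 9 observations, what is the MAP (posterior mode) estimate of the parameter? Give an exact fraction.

obs 1: x=8 → posterior Inverse-Gamma(19/2, 109/2)
obs 2: x=-3 → posterior Inverse-Gamma(10, 55)
obs 3: x=-3/2 → posterior Inverse-Gamma(21/2, 441/8)
obs 4: x=7/2 → posterior Inverse-Gamma(11, 281/4)
obs 5: x=-1/4 → posterior Inverse-Gamma(23/2, 2297/32)
obs 6: x=6 → posterior Inverse-Gamma(12, 3321/32)
obs 7: x=-1/4 → posterior Inverse-Gamma(25/2, 1685/16)
obs 8: x=-1/2 → posterior Inverse-Gamma(13, 1703/16)
obs 9: x=0 → posterior Inverse-Gamma(27/2, 1735/16)

1735/232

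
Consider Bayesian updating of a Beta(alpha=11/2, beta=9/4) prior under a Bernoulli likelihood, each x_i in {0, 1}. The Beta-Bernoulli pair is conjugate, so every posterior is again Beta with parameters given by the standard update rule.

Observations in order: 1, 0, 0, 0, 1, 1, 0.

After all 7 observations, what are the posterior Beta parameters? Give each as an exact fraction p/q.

alpha=17/2, beta=25/4

obs 1: x=1 → posterior Beta(13/2, 9/4)
obs 2: x=0 → posterior Beta(13/2, 13/4)
obs 3: x=0 → posterior Beta(13/2, 17/4)
obs 4: x=0 → posterior Beta(13/2, 21/4)
obs 5: x=1 → posterior Beta(15/2, 21/4)
obs 6: x=1 → posterior Beta(17/2, 21/4)
obs 7: x=0 → posterior Beta(17/2, 25/4)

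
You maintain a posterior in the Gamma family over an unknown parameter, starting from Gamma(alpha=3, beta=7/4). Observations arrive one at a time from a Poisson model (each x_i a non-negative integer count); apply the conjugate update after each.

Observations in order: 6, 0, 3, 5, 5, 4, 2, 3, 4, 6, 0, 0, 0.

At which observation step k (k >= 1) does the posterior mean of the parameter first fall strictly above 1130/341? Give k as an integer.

k = 6

obs 1: x=6 → posterior Gamma(9, 11/4)
obs 2: x=0 → posterior Gamma(9, 15/4)
obs 3: x=3 → posterior Gamma(12, 19/4)
obs 4: x=5 → posterior Gamma(17, 23/4)
obs 5: x=5 → posterior Gamma(22, 27/4)
obs 6: x=4 → posterior Gamma(26, 31/4)
obs 7: x=2 → posterior Gamma(28, 35/4)
obs 8: x=3 → posterior Gamma(31, 39/4)
obs 9: x=4 → posterior Gamma(35, 43/4)
obs 10: x=6 → posterior Gamma(41, 47/4)
obs 11: x=0 → posterior Gamma(41, 51/4)
obs 12: x=0 → posterior Gamma(41, 55/4)
obs 13: x=0 → posterior Gamma(41, 59/4)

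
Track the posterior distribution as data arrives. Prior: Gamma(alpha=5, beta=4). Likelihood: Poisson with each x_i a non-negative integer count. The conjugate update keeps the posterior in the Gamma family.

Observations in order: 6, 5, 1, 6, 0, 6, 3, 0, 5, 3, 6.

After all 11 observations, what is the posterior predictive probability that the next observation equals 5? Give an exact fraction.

obs 1: x=6 → posterior Gamma(11, 5)
obs 2: x=5 → posterior Gamma(16, 6)
obs 3: x=1 → posterior Gamma(17, 7)
obs 4: x=6 → posterior Gamma(23, 8)
obs 5: x=0 → posterior Gamma(23, 9)
obs 6: x=6 → posterior Gamma(29, 10)
obs 7: x=3 → posterior Gamma(32, 11)
obs 8: x=0 → posterior Gamma(32, 12)
obs 9: x=5 → posterior Gamma(37, 13)
obs 10: x=3 → posterior Gamma(40, 14)
obs 11: x=6 → posterior Gamma(46, 15)

333572081430498692036410944439239756320603191852569580078125/3213876088517980551083924184682325205044405987565585670602752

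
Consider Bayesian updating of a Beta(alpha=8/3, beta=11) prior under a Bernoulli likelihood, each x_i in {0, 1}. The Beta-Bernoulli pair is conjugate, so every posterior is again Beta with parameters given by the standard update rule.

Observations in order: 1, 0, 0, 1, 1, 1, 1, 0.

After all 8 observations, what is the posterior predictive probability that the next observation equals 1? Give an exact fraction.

23/65

obs 1: x=1 → posterior Beta(11/3, 11)
obs 2: x=0 → posterior Beta(11/3, 12)
obs 3: x=0 → posterior Beta(11/3, 13)
obs 4: x=1 → posterior Beta(14/3, 13)
obs 5: x=1 → posterior Beta(17/3, 13)
obs 6: x=1 → posterior Beta(20/3, 13)
obs 7: x=1 → posterior Beta(23/3, 13)
obs 8: x=0 → posterior Beta(23/3, 14)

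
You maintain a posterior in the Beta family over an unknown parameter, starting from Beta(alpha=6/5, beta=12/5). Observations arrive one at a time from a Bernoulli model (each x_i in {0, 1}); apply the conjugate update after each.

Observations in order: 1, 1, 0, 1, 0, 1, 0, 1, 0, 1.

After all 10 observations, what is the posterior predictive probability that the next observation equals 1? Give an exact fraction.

9/17

obs 1: x=1 → posterior Beta(11/5, 12/5)
obs 2: x=1 → posterior Beta(16/5, 12/5)
obs 3: x=0 → posterior Beta(16/5, 17/5)
obs 4: x=1 → posterior Beta(21/5, 17/5)
obs 5: x=0 → posterior Beta(21/5, 22/5)
obs 6: x=1 → posterior Beta(26/5, 22/5)
obs 7: x=0 → posterior Beta(26/5, 27/5)
obs 8: x=1 → posterior Beta(31/5, 27/5)
obs 9: x=0 → posterior Beta(31/5, 32/5)
obs 10: x=1 → posterior Beta(36/5, 32/5)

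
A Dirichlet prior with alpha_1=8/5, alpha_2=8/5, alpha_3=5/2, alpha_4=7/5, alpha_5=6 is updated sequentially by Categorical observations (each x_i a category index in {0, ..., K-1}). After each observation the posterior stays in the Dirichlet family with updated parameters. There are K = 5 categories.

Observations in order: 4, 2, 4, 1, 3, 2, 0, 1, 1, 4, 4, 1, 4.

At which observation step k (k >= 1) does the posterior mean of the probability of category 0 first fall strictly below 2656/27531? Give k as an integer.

k = 4

obs 1: x=4 → posterior Dirichlet(8/5, 8/5, 5/2, 7/5, 7)
obs 2: x=2 → posterior Dirichlet(8/5, 8/5, 7/2, 7/5, 7)
obs 3: x=4 → posterior Dirichlet(8/5, 8/5, 7/2, 7/5, 8)
obs 4: x=1 → posterior Dirichlet(8/5, 13/5, 7/2, 7/5, 8)
obs 5: x=3 → posterior Dirichlet(8/5, 13/5, 7/2, 12/5, 8)
obs 6: x=2 → posterior Dirichlet(8/5, 13/5, 9/2, 12/5, 8)
obs 7: x=0 → posterior Dirichlet(13/5, 13/5, 9/2, 12/5, 8)
obs 8: x=1 → posterior Dirichlet(13/5, 18/5, 9/2, 12/5, 8)
obs 9: x=1 → posterior Dirichlet(13/5, 23/5, 9/2, 12/5, 8)
obs 10: x=4 → posterior Dirichlet(13/5, 23/5, 9/2, 12/5, 9)
obs 11: x=4 → posterior Dirichlet(13/5, 23/5, 9/2, 12/5, 10)
obs 12: x=1 → posterior Dirichlet(13/5, 28/5, 9/2, 12/5, 10)
obs 13: x=4 → posterior Dirichlet(13/5, 28/5, 9/2, 12/5, 11)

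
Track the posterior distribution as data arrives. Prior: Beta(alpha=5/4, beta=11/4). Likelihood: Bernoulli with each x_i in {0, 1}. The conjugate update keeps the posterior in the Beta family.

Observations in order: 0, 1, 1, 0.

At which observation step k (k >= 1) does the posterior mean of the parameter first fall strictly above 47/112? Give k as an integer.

k = 3

obs 1: x=0 → posterior Beta(5/4, 15/4)
obs 2: x=1 → posterior Beta(9/4, 15/4)
obs 3: x=1 → posterior Beta(13/4, 15/4)
obs 4: x=0 → posterior Beta(13/4, 19/4)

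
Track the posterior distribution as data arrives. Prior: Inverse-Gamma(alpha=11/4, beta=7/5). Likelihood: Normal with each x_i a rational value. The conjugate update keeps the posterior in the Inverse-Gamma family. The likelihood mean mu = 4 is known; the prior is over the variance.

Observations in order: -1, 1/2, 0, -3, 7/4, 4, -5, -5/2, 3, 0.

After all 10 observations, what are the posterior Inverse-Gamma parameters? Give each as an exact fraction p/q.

obs 1: x=-1 → posterior Inverse-Gamma(13/4, 139/10)
obs 2: x=1/2 → posterior Inverse-Gamma(15/4, 801/40)
obs 3: x=0 → posterior Inverse-Gamma(17/4, 1121/40)
obs 4: x=-3 → posterior Inverse-Gamma(19/4, 2101/40)
obs 5: x=7/4 → posterior Inverse-Gamma(21/4, 8809/160)
obs 6: x=4 → posterior Inverse-Gamma(23/4, 8809/160)
obs 7: x=-5 → posterior Inverse-Gamma(25/4, 15289/160)
obs 8: x=-5/2 → posterior Inverse-Gamma(27/4, 18669/160)
obs 9: x=3 → posterior Inverse-Gamma(29/4, 18749/160)
obs 10: x=0 → posterior Inverse-Gamma(31/4, 20029/160)

alpha=31/4, beta=20029/160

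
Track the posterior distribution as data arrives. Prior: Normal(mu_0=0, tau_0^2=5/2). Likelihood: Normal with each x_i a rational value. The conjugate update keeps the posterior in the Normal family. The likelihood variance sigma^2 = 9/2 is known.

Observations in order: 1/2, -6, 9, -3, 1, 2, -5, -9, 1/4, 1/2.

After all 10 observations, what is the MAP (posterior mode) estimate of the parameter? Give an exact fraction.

-195/236

obs 1: x=1/2 → posterior Normal(5/28, 45/28)
obs 2: x=-6 → posterior Normal(-55/38, 45/38)
obs 3: x=9 → posterior Normal(35/48, 15/16)
obs 4: x=-3 → posterior Normal(5/58, 45/58)
obs 5: x=1 → posterior Normal(15/68, 45/68)
obs 6: x=2 → posterior Normal(35/78, 15/26)
obs 7: x=-5 → posterior Normal(-15/88, 45/88)
obs 8: x=-9 → posterior Normal(-15/14, 45/98)
obs 9: x=1/4 → posterior Normal(-205/216, 5/12)
obs 10: x=1/2 → posterior Normal(-195/236, 45/118)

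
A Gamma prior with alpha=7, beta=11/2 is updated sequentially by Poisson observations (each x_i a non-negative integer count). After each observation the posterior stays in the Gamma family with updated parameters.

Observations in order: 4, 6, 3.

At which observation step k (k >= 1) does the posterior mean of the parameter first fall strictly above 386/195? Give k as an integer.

obs 1: x=4 → posterior Gamma(11, 13/2)
obs 2: x=6 → posterior Gamma(17, 15/2)
obs 3: x=3 → posterior Gamma(20, 17/2)

k = 2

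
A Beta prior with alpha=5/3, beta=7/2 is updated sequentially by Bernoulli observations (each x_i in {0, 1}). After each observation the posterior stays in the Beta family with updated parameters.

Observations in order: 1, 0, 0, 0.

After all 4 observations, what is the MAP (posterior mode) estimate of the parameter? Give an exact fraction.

obs 1: x=1 → posterior Beta(8/3, 7/2)
obs 2: x=0 → posterior Beta(8/3, 9/2)
obs 3: x=0 → posterior Beta(8/3, 11/2)
obs 4: x=0 → posterior Beta(8/3, 13/2)

10/43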